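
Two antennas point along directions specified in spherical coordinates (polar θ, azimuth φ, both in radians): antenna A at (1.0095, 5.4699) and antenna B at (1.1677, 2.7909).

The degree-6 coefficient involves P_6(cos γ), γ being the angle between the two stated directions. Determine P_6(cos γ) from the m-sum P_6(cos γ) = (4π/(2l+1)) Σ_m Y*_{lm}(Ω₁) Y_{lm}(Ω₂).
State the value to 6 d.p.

Term-by-term m-sum for l=6 (normalisation 4π/13 = 0.966644):
  m=-6: (0.029615, 0.175339) × (-0.148784, 0.251990) = (-0.048590, -0.018625)  (running Σ = (-0.048590, -0.018625))
  m=-5: (-0.233149, 0.309276) × (0.078528, -0.425106) = (0.113167, 0.123400)  (running Σ = (0.064577, 0.104775))
  m=-4: (-0.385455, 0.043176) × (0.029587, 0.174424) = (-0.018935, -0.065955)  (running Σ = (0.045641, 0.038820))
  m=-3: (-0.018731, -0.015833) × (0.128901, 0.225801) = (0.001161, -0.006270)  (running Σ = (0.046802, 0.032549))
  m=-2: (0.018878, 0.338124) × (-0.208084, -0.175760) = (0.055500, -0.073676)  (running Σ = (0.102302, -0.041127))
  m=-1: (-0.108520, 0.114748) × (-0.162656, -0.059502) = (0.024479, -0.012207)  (running Σ = (0.126781, -0.053334))
  m=0: (0.299844, -0.000000) × (0.288608, 0.000000) = (0.086537, 0.000000)  (running Σ = (0.213319, -0.053334))
  m=1: (0.108520, 0.114748) × (0.162656, -0.059502) = (0.024479, 0.012207)  (running Σ = (0.237798, -0.041127))
  m=2: (0.018878, -0.338124) × (-0.208084, 0.175760) = (0.055500, 0.073676)  (running Σ = (0.293298, 0.032549))
  m=3: (0.018731, -0.015833) × (-0.128901, 0.225801) = (0.001161, 0.006270)  (running Σ = (0.294459, 0.038820))
  m=4: (-0.385455, -0.043176) × (0.029587, -0.174424) = (-0.018935, 0.065955)  (running Σ = (0.275523, 0.104775))
  m=5: (0.233149, 0.309276) × (-0.078528, -0.425106) = (0.113167, -0.123400)  (running Σ = (0.388690, -0.018625))
  m=6: (0.029615, -0.175339) × (-0.148784, -0.251990) = (-0.048590, 0.018625)  (running Σ = (0.340100, -0.000000))
Accumulated sum (0.340100, -0.000000); after 4π/(2l+1) scaling, (0.328756, -0.000000) ⇒ P_6 = 0.328756

0.328756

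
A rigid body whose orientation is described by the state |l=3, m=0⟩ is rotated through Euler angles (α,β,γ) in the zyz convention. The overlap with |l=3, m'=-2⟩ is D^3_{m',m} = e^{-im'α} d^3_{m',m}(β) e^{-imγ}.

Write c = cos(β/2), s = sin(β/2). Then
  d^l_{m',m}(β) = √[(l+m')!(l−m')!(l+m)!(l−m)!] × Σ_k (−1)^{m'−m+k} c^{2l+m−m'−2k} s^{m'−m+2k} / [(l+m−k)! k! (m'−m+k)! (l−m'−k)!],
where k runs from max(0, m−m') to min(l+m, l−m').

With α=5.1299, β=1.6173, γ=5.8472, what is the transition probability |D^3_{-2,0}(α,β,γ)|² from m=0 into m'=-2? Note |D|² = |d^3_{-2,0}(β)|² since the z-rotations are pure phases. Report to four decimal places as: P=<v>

P=0.0040

D^3_{-2,0}(5.1299,1.6173,5.8472) = e^{-i·-2·5.1299}·d^3_{-2,0}(1.6173)·e^{-i·0·5.8472}. Compute d first:
With c≡cos(β/2)=0.690476 and s≡sin(β/2)=0.723356, N=[1·120·6·6]^{1/2}=65.726707
k∈{2,3} keeps every argument non-negative
  k=2: (−1)^0·65.7267/(12)·0.6905^4·0.7234^2 = +0.651415
  k=3: (−1)^1·65.7267/(12)·0.6905^2·0.7234^4 = -0.714932
d^3_{-2,0}(1.6173) = +0.651415 -0.714932 = -0.063517
|D^3_{-2,0}|² = |d^3_{-2,0}(β)|² = (-0.063517)² = 0.004034 (the z-rotation phases have unit modulus)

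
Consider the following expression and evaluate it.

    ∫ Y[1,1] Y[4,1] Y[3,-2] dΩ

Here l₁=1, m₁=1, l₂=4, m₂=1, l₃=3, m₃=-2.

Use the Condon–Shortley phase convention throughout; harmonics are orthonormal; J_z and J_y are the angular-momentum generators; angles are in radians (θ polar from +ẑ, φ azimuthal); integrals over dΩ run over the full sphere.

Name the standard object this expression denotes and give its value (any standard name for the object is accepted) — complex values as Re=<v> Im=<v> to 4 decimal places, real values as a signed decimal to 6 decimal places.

Gaunt coefficient, -0.106622

This is a Gaunt coefficient — the integral of a triple product of spherical harmonics over the sphere.
Checks pass: Σm=0; 8 even; l₃=3∈[3,5].
(2·1+1)(2·4+1)(2·3+1) = 189
Δ: 2! 0! 6! / 9! → 1/252
sum: t=1:−1/36 = -1/36
3j²(1 4 3; 0 0 0) = Δ·Π!·Σ² = 4/63  (sign +1)
sum: t=0:+1/240 = 1/240
3j²(1 4 3; 1 1 -2) = Δ·Π!·Σ² = 1/84  (sign -1)
combine: 4πI² = 189·4/63·1/84 = 1/7
take √, sign -1: I = -0.10662181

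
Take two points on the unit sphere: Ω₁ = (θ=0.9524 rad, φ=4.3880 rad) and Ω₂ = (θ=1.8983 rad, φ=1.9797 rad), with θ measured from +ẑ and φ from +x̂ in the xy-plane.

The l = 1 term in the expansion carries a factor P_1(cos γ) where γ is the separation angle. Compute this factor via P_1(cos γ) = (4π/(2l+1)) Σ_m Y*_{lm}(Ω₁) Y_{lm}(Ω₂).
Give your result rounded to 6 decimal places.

-0.759693

Term-by-term m-sum for l=1 (normalisation 4π/3 = 4.188790):
  m=-1: Y*=-0.089726-0.266830i  Y=-0.130068-0.300161i  product -0.068421+0.061638i
  m=+0: Y*=+0.283257-0.000000i  Y=-0.157174+0.000000i  product -0.044521+0.000000i
  m=+1: Y*=+0.089726-0.266830i  Y=+0.130068-0.300161i  product -0.068421-0.061638i
Total Σ_m = -0.181363+0.000000i. Multiply by 4.188790: -0.759693+0.000000i. P_1(cos γ) = -0.759693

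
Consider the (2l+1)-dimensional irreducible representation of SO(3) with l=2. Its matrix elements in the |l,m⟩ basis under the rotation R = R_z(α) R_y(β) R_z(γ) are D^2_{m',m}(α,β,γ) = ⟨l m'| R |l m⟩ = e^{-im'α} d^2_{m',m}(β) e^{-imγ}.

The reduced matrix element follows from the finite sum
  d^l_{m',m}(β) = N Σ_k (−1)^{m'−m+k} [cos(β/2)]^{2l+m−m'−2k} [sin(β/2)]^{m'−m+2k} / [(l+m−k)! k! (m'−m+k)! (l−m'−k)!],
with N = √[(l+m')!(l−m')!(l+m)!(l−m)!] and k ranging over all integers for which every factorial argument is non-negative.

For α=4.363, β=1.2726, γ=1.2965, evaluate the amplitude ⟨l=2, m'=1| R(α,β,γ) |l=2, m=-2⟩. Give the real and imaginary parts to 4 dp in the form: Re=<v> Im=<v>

First d^2_{1,-2}(β=1.2726), then the phase factors e^{-i(1)α} and e^{-i(-2)γ}:
c=cos(1.272600/2)=0.804300, s=sin(1.272600/2)=0.594224; N=√[6·1·1·24]=12.000000
The bounds max(0,m−m')=0 and min(l+m,l−m')=0 give 1 term
  k=0: (−1)^3·12.0000/(6)·0.8043^1·0.5942^3 = -0.337519
d^2_{1,-2}(1.2726) = -0.337519
Phases: e^{-i·(1)·4.3630}=-0.342324+0.939582i, e^{-i·(-2)·1.2965}=-0.853259+0.521487i ⇒ D=+0.066791+0.330844i

Re=0.0668 Im=0.3308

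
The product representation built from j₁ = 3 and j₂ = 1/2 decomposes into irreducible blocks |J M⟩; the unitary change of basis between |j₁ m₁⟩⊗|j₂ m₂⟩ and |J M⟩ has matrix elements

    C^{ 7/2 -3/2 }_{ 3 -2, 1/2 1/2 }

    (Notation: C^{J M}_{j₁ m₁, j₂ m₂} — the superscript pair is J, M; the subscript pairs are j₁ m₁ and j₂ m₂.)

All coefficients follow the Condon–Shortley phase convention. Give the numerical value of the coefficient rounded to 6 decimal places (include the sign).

+√(2/7) = +0.534522

j₁+j₂−J=0  J+j₁−j₂=6  J−j₁+j₂=1  j₁+j₂+J+1=8
(j₁±m₁, j₂±m₂, J±M) = (1,5,1,0,2,5)
P² = 28800/7
sum k=0..0:
  [0] +1/120 = 1/120
S = 1/120
C² = P²·S² = 2/7 ; C = +0.534522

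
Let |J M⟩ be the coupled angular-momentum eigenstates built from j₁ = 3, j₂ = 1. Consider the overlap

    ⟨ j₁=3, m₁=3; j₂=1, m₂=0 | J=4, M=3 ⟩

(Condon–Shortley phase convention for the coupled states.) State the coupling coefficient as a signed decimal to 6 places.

+0.500000

j₁+j₂−J=0  J+j₁−j₂=6  J−j₁+j₂=2  j₁+j₂+J+1=9
(j₁±m₁, j₂±m₂, J±M) = (6,0,1,1,7,1)
P² = 129600
sum k=0..0:
  [0] +1/720 = 1/720
S = 1/720
C² = P²·S² = 1/4 ; C = +0.500000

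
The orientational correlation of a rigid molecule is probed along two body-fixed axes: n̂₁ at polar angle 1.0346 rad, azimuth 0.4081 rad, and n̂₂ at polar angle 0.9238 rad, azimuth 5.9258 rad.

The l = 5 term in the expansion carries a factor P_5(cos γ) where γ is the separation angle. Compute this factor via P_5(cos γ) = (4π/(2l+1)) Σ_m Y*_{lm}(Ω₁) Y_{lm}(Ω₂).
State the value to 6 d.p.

-0.396355

Addition theorem: P_5(cos γ) = (4π/11) Σ_m Y*_{lm}(Ω₁) Y_{lm}(Ω₂), m = −5…5:
  [-5]  conj(Y_{5,-5})(Ω₁) = -0.09863 + 0.19431j ; Y_{5,-5}(Ω₂) = -0.03219 + 0.14661j ; Δ = -0.02531 - 0.02071j
  [-4]  conj(Y_{5,-4})(Ω₁) = -0.02521 + 0.40872j ; Y_{5,-4}(Ω₂) = 0.05048 + 0.35502j ; Δ = -0.14638 + 0.01168j
  [-3]  conj(Y_{5,-3})(Ω₁) = 0.10068 + 0.27884j ; Y_{5,-3}(Ω₂) = 0.19079 + 0.35037j ; Δ = -0.07849 + 0.08847j
  [-2]  conj(Y_{5,-2})(Ω₁) = -0.09512 - 0.10117j ; Y_{5,-2}(Ω₂) = 0.04425 + 0.03840j ; Δ = -0.00032 - 0.00813j
  [-1]  conj(Y_{5,-1})(Ω₁) = -0.30919 - 0.13368j ; Y_{5,-1}(Ω₂) = -0.31467 - 0.11751j ; Δ = 0.08158 + 0.07840j
  [+0]  conj(Y_{5,0})(Ω₁) = 0.06106 + 0.00000j ; Y_{5,0}(Ω₂) = -0.14926 + 0.00000j ; Δ = -0.00911 + 0.00000j
  [+1]  conj(Y_{5,1})(Ω₁) = 0.30919 - 0.13368j ; Y_{5,1}(Ω₂) = 0.31467 - 0.11751j ; Δ = 0.08158 - 0.07840j
  [+2]  conj(Y_{5,2})(Ω₁) = -0.09512 + 0.10117j ; Y_{5,2}(Ω₂) = 0.04425 - 0.03840j ; Δ = -0.00032 + 0.00813j
  [+3]  conj(Y_{5,3})(Ω₁) = -0.10068 + 0.27884j ; Y_{5,3}(Ω₂) = -0.19079 + 0.35037j ; Δ = -0.07849 - 0.08847j
  [+4]  conj(Y_{5,4})(Ω₁) = -0.02521 - 0.40872j ; Y_{5,4}(Ω₂) = 0.05048 - 0.35502j ; Δ = -0.14638 - 0.01168j
  [+5]  conj(Y_{5,5})(Ω₁) = 0.09863 + 0.19431j ; Y_{5,5}(Ω₂) = 0.03219 + 0.14661j ; Δ = -0.02531 + 0.02071j
Total Σ_m = -0.34695 + 0.00000j. Multiply by 1.142397: -0.39635 + 0.00000j. P_5(cos γ) = -0.396355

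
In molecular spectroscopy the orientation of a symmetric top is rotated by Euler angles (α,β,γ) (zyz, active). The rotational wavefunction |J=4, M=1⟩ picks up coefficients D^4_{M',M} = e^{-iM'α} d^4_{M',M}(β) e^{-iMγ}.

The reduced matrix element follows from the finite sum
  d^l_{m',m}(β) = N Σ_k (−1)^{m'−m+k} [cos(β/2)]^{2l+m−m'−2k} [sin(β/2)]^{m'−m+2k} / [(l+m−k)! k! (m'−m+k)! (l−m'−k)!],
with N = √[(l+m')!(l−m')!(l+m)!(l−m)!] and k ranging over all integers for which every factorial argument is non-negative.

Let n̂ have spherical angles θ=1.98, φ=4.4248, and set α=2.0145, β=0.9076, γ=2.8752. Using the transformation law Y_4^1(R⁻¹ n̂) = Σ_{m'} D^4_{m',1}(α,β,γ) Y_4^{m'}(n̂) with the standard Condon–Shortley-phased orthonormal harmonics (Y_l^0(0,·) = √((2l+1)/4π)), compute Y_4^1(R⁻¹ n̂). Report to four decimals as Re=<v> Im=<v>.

Re=0.1266 Im=-0.2695

Need the full column D^4_{m',1} for m'=−4..4 at α=2.0145, β=0.9076, γ=2.8752.
cos(β/2)=0.898788, sin(β/2)=0.438384
d^4_{-4,1}: single k=5 term ⇒ +0.087971;  D = +0.039873-0.078416i
d^4_{-3,1}: k∈[4..5] ⇒ +0.318836 -0.045511 = +0.273325;  D = -0.273227-0.007299i
d^4_{-2,1}: k∈[3..5] ⇒ +0.698820 -0.249374 +0.011865 = +0.461311;  D = +0.186838+0.421781i
d^4_{-1,1}: k∈[2..5] ⇒ +1.013100 -0.723051 +0.086007 -0.001364 = +0.374692;  D = +0.244264-0.284129i
d^4_{0,1}: k∈[1..4] ⇒ +0.928902 -1.325917 +0.315436 -0.012507 = -0.094086;  D = +0.090767+0.024768i
d^4_{1,1}: k∈[0..3] ⇒ +0.425850 -1.519650 +0.723051 -0.057338 = -0.428087;  D = -0.075507-0.421375i
d^4_{2,1}: k∈[0..2] ⇒ -0.881233 +1.048229 -0.166249 = +0.000746;  D = +0.000607-0.000434i
d^4_{3,1}: k∈[0..1] ⇒ +0.804123 -0.318836 = +0.485288;  D = -0.424458-0.235244i
d^4_{4,1}: single k=0 term ⇒ -0.369781;  D = +0.023050-0.369061i
Y_4^{m'}(θ=1.98,φ=4.4248) and Σ D·Y over m':
  (+0.0399-0.0784i)·(+0.1280+0.2862i)  (-0.2732-0.0073i)·(-0.2921+0.2501i)  (+0.1868+0.4218i)·(-0.0256-0.0166i)  (+0.2443-0.2841i)·(-0.0927+0.3133i)  (+0.0908+0.0248i)·(-0.0923+0.0000i)  (-0.0755-0.4214i)·(+0.0927+0.3133i)  (+0.0006-0.0004i)·(-0.0256+0.0166i)  (-0.4245-0.2352i)·(+0.2921+0.2501i)  (+0.0230-0.3691i)·(+0.1280-0.2862i)
Y_4^1(R⁻¹ n̂) = +0.126571-0.269511i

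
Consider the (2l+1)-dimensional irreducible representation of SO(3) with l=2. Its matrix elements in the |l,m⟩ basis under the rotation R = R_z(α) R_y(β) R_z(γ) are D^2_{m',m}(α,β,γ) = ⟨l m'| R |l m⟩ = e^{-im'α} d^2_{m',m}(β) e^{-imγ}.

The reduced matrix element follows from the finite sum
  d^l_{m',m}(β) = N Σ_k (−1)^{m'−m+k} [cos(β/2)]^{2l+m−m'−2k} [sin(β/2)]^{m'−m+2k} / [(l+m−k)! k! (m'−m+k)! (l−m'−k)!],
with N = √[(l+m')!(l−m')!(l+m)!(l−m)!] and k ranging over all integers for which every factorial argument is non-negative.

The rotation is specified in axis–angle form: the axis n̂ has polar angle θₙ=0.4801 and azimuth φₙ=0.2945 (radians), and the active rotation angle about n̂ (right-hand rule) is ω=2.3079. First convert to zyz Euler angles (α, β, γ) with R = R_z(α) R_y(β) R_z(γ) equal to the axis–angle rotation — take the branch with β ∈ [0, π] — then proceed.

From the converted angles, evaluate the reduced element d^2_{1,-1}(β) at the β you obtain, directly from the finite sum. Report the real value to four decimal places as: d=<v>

d=0.4078

Axis–angle → zyz. n̂ = (sinθₙcosφₙ, sinθₙsinφₙ, cosθₙ) = (+0.441983, +0.134062, +0.886949), ω = 2.3079.
R = I cosω + sinω [n̂]ₓ + (1−cosω) n̂n̂ᵀ gives
  R = [-0.345494, -0.557633, +0.754771; +0.755793, -0.642093, -0.128423; +0.556247, +0.526082, +0.643295]
β = atan2(√(R₁₃²+R₂₃²), R₃₃) = 0.872003; α = atan2(R₂₃, R₁₃) mod 2π = 6.114650; γ = atan2(R₃₂, −R₃₁) mod 2π = 2.384058
d^2_{1,-1}(β=0.8720) via the finite sum:
With c≡cos(β/2)=0.906448 and s≡sin(β/2)=0.422318, N=[6·1·1·6]^{1/2}=6.000000
k∈{0,1} keeps every argument non-negative
  k=0: (−1)^2·6.0000/(2)·0.9064^2·0.4223^2 = +0.439629
  k=1: (−1)^3·6.0000/(6)·0.9064^0·0.4223^4 = -0.031810
d^2_{1,-1}(0.8720) = +0.439629 -0.031810 = +0.407819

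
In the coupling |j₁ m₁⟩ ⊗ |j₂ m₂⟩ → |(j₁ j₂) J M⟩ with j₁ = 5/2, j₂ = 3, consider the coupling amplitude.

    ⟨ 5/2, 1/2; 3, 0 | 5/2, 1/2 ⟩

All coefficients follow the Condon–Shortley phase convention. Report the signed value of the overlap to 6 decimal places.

j₁+j₂−J=3  J+j₁−j₂=2  J−j₁+j₂=3  j₁+j₂+J+1=9
(j₁±m₁, j₂±m₂, J±M) = (3,2,3,3,3,2)
P² = 216/35
sum k=0..2:
  [0] +1/72 = 1/72
  [1] −1/4 = -1/4
  [2] +1/8 = 1/8
S = -1/9
C² = P²·S² = 8/105 ; C = -0.276026

−√(8/105) ≈ -0.276026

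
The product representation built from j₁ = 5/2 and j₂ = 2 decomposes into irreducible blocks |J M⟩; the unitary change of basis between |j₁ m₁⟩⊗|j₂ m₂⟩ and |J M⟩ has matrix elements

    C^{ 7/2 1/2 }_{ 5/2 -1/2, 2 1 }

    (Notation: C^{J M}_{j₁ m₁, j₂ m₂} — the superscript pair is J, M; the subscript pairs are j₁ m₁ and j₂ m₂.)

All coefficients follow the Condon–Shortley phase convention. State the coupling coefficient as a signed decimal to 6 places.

-0.557773

√[8·1!4!3!/9! · 2!3!3!1!4!3!] = √(1152/35)
  +(−1)^0/∏(0,1,3,3,1,0)! = 1/36  (running 1/36)
  +(−1)^1/∏(1,0,2,2,2,1)! = -1/8  (running -7/72)
⟨..|..⟩ = √(1152/35)·(-7/72) = -0.557773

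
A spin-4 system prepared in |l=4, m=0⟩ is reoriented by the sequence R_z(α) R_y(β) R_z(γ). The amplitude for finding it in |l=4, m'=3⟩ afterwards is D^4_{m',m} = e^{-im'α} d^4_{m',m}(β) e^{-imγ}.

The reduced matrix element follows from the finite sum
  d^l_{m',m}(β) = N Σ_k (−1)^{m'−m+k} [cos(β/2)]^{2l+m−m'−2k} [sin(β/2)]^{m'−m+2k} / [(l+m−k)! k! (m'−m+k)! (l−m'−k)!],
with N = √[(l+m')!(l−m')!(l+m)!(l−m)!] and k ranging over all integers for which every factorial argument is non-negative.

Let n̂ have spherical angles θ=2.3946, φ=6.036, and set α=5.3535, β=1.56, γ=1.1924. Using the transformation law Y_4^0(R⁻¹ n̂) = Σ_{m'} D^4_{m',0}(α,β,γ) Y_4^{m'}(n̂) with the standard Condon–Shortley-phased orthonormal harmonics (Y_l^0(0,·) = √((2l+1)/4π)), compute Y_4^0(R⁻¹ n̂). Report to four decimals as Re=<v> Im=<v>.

Need the full column D^4_{m',0} for m'=−4..4 at α=5.3535, β=1.5600, γ=1.1924.
cos(β/2)=0.710914, sin(β/2)=0.703279
d^4_{-4,0}: single k=4 term ⇒ +0.522791;  D = -0.438110+0.285254i
d^4_{-3,0}: k∈[3..4] ⇒ +0.747363 -0.731398 = +0.015965;  D = -0.014983-0.005512i
d^4_{-2,0}: k∈[2..4] ⇒ +0.605728 -1.580770 +0.580126 = -0.394916;  D = +0.112388+0.378587i
d^4_{-1,0}: k∈[1..4] ⇒ +0.288643 -1.694860 +1.658655 -0.270537 = -0.018100;  D = -0.010825+0.014506i
d^4_{0,0}: k∈[0..4] ⇒ +0.065243 -1.021590 +2.249476 -0.978410 +0.059844 = +0.374563;  D = +0.374563+0.000000i
d^4_{1,0}: k∈[0..3] ⇒ -0.288643 +1.694860 -1.658655 +0.270537 = +0.018100;  D = +0.010825+0.014506i
d^4_{2,0}: k∈[0..2] ⇒ +0.605728 -1.580770 +0.580126 = -0.394916;  D = +0.112388-0.378587i
d^4_{3,0}: k∈[0..1] ⇒ -0.747363 +0.731398 = -0.015965;  D = +0.014983-0.005512i
d^4_{4,0}: single k=0 term ⇒ +0.522791;  D = -0.438110-0.285254i
Y_4^{m'}(θ=2.3946,φ=6.036) and Σ D·Y over m':
  (-0.4381+0.2853i)·(+0.0518+0.0788i)  (-0.0150-0.0055i)·(-0.2124-0.1946i)  (+0.1124+0.3786i)·(+0.3764+0.2029i)  (-0.0108+0.0145i)·(-0.1758-0.0444i)  (+0.3746+0.0000i)·(-0.3181+0.0000i)  (+0.0108+0.0145i)·(+0.1758-0.0444i)  (+0.1124-0.3786i)·(+0.3764-0.2029i)  (+0.0150-0.0055i)·(+0.2124-0.1946i)  (-0.4381-0.2853i)·(+0.0518-0.0788i)
Y_4^0(R⁻¹ n̂) = -0.269195+0.000000i

Re=-0.2692 Im=0.0000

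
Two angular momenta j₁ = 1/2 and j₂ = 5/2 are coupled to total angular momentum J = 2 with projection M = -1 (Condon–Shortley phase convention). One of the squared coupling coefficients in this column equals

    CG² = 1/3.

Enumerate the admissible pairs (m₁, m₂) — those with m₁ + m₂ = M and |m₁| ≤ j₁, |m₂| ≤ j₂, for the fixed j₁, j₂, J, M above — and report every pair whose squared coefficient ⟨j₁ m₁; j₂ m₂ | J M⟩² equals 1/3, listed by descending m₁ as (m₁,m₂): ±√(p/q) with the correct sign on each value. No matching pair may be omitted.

Admissible pairs with m₁+m₂ = M = -1: (-1/2,-1/2), (1/2,-3/2)
  (m₁,m₂)=(1/2,-3/2): CG² = 2/3, CG = +√(2/3)
  (m₁,m₂)=(-1/2,-1/2): CG² = 1/3, CG = −√(1/3)   ← matches the target
Pairs with CG² = 1/3: (-1/2,-1/2): −√(1/3)

(-1/2,-1/2): −√(1/3)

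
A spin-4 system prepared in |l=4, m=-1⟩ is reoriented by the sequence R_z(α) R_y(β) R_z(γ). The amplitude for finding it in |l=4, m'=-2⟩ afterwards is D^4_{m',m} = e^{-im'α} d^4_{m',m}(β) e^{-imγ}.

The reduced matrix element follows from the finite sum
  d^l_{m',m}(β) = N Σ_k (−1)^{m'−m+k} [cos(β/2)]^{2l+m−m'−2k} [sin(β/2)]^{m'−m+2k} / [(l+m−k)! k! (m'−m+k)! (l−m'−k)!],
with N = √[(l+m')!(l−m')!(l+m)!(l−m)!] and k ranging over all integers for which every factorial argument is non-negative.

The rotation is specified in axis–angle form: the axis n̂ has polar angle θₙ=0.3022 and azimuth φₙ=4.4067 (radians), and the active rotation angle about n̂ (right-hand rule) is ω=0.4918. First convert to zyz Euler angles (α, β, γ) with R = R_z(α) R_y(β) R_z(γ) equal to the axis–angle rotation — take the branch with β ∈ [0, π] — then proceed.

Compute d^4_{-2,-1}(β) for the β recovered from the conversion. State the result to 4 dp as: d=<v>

d=0.2938

Axis–angle → zyz. n̂ = (sinθₙcosφₙ, sinθₙsinφₙ, cosθₙ) = (-0.089569, -0.283823, +0.954684), ω = 0.4918.
R = I cosω + sinω [n̂]ₓ + (1−cosω) n̂n̂ᵀ gives
  R = [+0.882435, -0.447802, -0.144160; +0.453827, +0.891031, +0.010183; +0.123891, -0.074409, +0.989502]
β = atan2(√(R₁₃²+R₂₃²), R₃₃) = 0.145027; α = atan2(R₂₃, R₁₃) mod 2π = 3.071076; γ = atan2(R₃₂, −R₃₁) mod 2π = 3.682454
d^4_{-2,-1}(β=0.1450) via the finite sum:
Half-angle: c=0.997372, s=0.072450. N=√(2·720·6·120)=1018.233765
Admissible k: 1..3 (factorial args all ≥0)
  k=1: (−1)^0·1018.2338/(240)·0.9974^7·0.0724^1 = +0.301768
  k=2: (−1)^1·1018.2338/(48)·0.9974^5·0.0724^3 = -0.007962
  k=3: (−1)^2·1018.2338/(72)·0.9974^3·0.0724^5 = +0.000028
d^4_{-2,-1}(0.1450) = +0.301768 -0.007962 +0.000028 = +0.293835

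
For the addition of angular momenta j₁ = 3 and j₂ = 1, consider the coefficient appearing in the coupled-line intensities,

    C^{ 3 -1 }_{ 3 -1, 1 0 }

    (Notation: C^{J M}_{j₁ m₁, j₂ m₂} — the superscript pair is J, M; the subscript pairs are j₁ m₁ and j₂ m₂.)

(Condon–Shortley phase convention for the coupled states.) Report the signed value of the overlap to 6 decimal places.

√[7·1!5!1!/8! · 2!4!1!1!2!4!] = √(48)
  +(−1)^0/∏(0,1,4,1,1,0)! = 1/24  (running 1/24)
  +(−1)^1/∏(1,0,3,0,2,1)! = -1/12  (running -1/24)
⟨..|..⟩ = √(48)·(-1/24) = -0.288675

-0.288675  (= −√(1/12))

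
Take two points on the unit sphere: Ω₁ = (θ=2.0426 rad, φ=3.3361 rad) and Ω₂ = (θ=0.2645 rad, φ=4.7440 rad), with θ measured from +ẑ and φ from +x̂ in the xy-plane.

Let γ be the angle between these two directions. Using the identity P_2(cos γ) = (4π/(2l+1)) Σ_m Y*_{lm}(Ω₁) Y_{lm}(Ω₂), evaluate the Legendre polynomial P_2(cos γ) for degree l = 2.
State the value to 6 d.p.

Expand P_2 via completeness: Σ_{m} conj(Y_{2,m}) at Ω₁ times Y_{2,m} at Ω₂ —
  m=-2: Y*=0.28358 + 0.11624j  Y=-0.02635 + 0.00167j  product -0.00767 - 0.00259j
  m=-1: Y*=0.30686 + 0.06045j  Y=0.00616 + 0.19484j  product -0.00989 + 0.06016j
  m=+0: Y*=-0.11995 + 0.00000j  Y=0.56612 + 0.00000j  product -0.06790 + 0.00000j
  m=+1: Y*=-0.30686 + 0.06045j  Y=-0.00616 + 0.19484j  product -0.00989 - 0.06016j
  m=+2: Y*=0.28358 - 0.11624j  Y=-0.02635 - 0.00167j  product -0.00767 + 0.00259j
Σ over m = -0.10301 + 0.00000j; ×(4π/5) → -0.25889 + 0.00000j. Real part: -0.258892

-0.258892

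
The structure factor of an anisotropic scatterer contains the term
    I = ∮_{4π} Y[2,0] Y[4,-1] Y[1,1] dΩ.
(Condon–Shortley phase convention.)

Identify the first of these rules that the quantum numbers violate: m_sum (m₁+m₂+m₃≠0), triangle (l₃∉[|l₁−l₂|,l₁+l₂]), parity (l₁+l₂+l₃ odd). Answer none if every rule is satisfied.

triangle

azimuthal sum: 0 − 1 + 1 = 0  ✓
l₃ must lie in [2,6]; have l₃=1  ✗
L = 2 + 4 + 1 = 7 (odd)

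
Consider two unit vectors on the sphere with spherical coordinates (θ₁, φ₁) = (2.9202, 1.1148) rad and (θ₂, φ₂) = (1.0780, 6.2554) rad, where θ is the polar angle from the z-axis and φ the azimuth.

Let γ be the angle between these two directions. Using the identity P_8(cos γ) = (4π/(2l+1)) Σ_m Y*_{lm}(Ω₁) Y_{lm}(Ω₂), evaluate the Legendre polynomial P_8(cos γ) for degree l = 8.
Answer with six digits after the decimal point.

Addition theorem: P_8(cos γ) = (4π/17) Σ_m Y*_{lm}(Ω₁) Y_{lm}(Ω₂), m = −8…8:
  m=-8: Y*=(-0.000002, 0.000001)  Y=(0.182478, 0.041243)  product (-0.000001, 0.000000)
  m=-7: Y*=(-0.000002, -0.000049)  Y=(0.394262, 0.077665)  product (0.000003, -0.000020)
  m=-6: Y*=(0.000515, 0.000221)  Y=(0.409168, 0.068852)  product (0.000195, 0.000126)
  m=-5: Y*=(-0.003466, 0.002974)  Y=(0.072239, 0.010101)  product (-0.000280, 0.000180)
  m=-4: Y*=(-0.006923, -0.026756)  Y=(-0.316614, -0.035334)  product (0.001246, 0.008716)
  m=-3: Y*=(0.120048, 0.024686)  Y=(-0.243739, -0.020364)  product (-0.028758, -0.008462)
  m=-2: Y*=(-0.230052, 0.297152)  Y=(0.206433, 0.011483)  product (-0.050903, 0.058700)
  m=-1: Y*=(-0.299097, -0.609815)  Y=(0.290464, 0.008073)  product (-0.081954, -0.179544)
  m=+0: Y*=(0.340722, -0.000000)  Y=(-0.167082, 0.000000)  product (-0.056929, 0.000000)
  m=+1: Y*=(0.299097, -0.609815)  Y=(-0.290464, 0.008073)  product (-0.081954, 0.179544)
  m=+2: Y*=(-0.230052, -0.297152)  Y=(0.206433, -0.011483)  product (-0.050903, -0.058700)
  m=+3: Y*=(-0.120048, 0.024686)  Y=(0.243739, -0.020364)  product (-0.028758, 0.008462)
  m=+4: Y*=(-0.006923, 0.026756)  Y=(-0.316614, 0.035334)  product (0.001246, -0.008716)
  m=+5: Y*=(0.003466, 0.002974)  Y=(-0.072239, 0.010101)  product (-0.000280, -0.000180)
  m=+6: Y*=(0.000515, -0.000221)  Y=(0.409168, -0.068852)  product (0.000195, -0.000126)
  m=+7: Y*=(0.000002, -0.000049)  Y=(-0.394262, 0.077665)  product (0.000003, 0.000020)
  m=+8: Y*=(-0.000002, -0.000001)  Y=(0.182478, -0.041243)  product (-0.000001, -0.000000)
Total Σ_m = (-0.377830, 0.000000). Multiply by 0.739198: (-0.279291, 0.000000). P_8(cos γ) = -0.279291

-0.279291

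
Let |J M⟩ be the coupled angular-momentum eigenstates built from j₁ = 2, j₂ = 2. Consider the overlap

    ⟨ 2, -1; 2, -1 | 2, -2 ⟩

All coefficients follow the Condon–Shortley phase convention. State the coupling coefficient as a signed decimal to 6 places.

-0.654654

√[5·2!2!2!/7! · 1!3!1!3!0!4!] = √(48/7)
  +(−1)^1/∏(1,1,2,0,0,2)! = -1/4  (running -1/4)
⟨..|..⟩ = √(48/7)·(-1/4) = -0.654654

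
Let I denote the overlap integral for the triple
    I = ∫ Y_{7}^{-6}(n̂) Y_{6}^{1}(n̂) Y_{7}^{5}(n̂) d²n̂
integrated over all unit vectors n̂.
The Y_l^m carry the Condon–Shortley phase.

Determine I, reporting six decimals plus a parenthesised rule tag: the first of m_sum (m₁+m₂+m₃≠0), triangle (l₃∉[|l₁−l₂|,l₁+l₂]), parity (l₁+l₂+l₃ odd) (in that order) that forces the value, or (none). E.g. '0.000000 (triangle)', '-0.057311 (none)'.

Checks pass: Σm=0; 20 even; l₃=7∈[1,13].
(2·7+1)(2·6+1)(2·7+1) = 2925
Δ: 6! 8! 6! / 21! → 1/2444321880
sum: t=0:+1/2612736000 t=1:−1/20736000 t=2:+1/1658880 t=3:−1/746496 t=4:+1/1658880 t=5:−1/20736000 t=6:+1/2612736000 = -1/4354560
3j²(7 6 7; 0 0 0) = Δ·Π!·Σ² = 1000/138567  (sign +1)
sum: t=5:−1/232243200 t=6:+1/435456000 = -1/497664000
3j²(7 6 7; -6 1 5) = Δ·Π!·Σ² = 77/12920  (sign -1)
combine: 4πI² = 2925·1000/138567·77/12920 = 13125/104329
take √, sign -1: I = -0.10005578
No selection rule forces the value: the integral is nonzero (none).

-0.100056 (none)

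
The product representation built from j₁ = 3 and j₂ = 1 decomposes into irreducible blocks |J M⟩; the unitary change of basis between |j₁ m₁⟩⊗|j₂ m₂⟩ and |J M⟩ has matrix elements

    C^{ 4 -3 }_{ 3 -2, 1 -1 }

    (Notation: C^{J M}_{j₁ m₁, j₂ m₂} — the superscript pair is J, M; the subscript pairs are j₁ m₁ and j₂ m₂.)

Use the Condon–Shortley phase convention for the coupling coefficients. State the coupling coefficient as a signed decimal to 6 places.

+√(3/4) = +0.866025

j₁+j₂−J=0  J+j₁−j₂=6  J−j₁+j₂=2  j₁+j₂+J+1=9
(j₁±m₁, j₂±m₂, J±M) = (1,5,0,2,1,7)
P² = 43200
sum k=0..0:
  [0] +1/240 = 1/240
S = 1/240
C² = P²·S² = 3/4 ; C = +0.866025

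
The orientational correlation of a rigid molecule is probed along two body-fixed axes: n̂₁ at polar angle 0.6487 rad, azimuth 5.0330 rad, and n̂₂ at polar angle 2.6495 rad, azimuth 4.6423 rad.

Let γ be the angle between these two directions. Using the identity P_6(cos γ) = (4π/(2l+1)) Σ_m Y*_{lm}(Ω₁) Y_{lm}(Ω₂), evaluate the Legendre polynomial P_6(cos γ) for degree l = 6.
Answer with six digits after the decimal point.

0.324035

Summing Y*_{l m}(θ₁,φ₁)·Y_{l m}(θ₂,φ₂) over m ∈ [−6, 6]; prefactor 4π/(2·6+1) = 0.966644:
  term(m=-6) = (-0.000088, 0.000090)   from Y*(Ω₁)=(0.008118, -0.022043), Y(Ω₂)=(-0.004906, -0.002194)
  term(m=-5) = (0.001392, -0.003457)   from Y*(Ω₁)=(0.107276, 0.003462), Y(Ω₂)=(0.011921, -0.032614)
  term(m=-4) = (0.000305, 0.038156)   from Y*(Ω₁)=(0.080898, 0.272733), Y(Ω₂)=(0.128895, 0.037114)
  term(m=-3) = (-0.059449, -0.141123)   from Y*(Ω₁)=(-0.374143, 0.260918), Y(Ω₂)=(-0.070071, 0.328324)
  term(m=-2) = (0.122303, 0.121328)   from Y*(Ω₁)=(-0.274026, -0.204545), Y(Ω₂)=(-0.498860, -0.070391)
  term(m=-1) = (0.037620, 0.015495)   from Y*(Ω₁)=(-0.046476, 0.139960), Y(Ω₂)=(0.019321, -0.275208)
  term(m=+0) = (0.131052, 0.000000)   from Y*(Ω₁)=(-0.393738, -0.000000), Y(Ω₂)=(-0.332841, 0.000000)
  term(m=+1) = (0.037620, -0.015495)   from Y*(Ω₁)=(0.046476, 0.139960), Y(Ω₂)=(-0.019321, -0.275208)
  term(m=+2) = (0.122303, -0.121328)   from Y*(Ω₁)=(-0.274026, 0.204545), Y(Ω₂)=(-0.498860, 0.070391)
  term(m=+3) = (-0.059449, 0.141123)   from Y*(Ω₁)=(0.374143, 0.260918), Y(Ω₂)=(0.070071, 0.328324)
  term(m=+4) = (0.000305, -0.038156)   from Y*(Ω₁)=(0.080898, -0.272733), Y(Ω₂)=(0.128895, -0.037114)
  term(m=+5) = (0.001392, 0.003457)   from Y*(Ω₁)=(-0.107276, 0.003462), Y(Ω₂)=(-0.011921, -0.032614)
  term(m=+6) = (-0.000088, -0.000090)   from Y*(Ω₁)=(0.008118, 0.022043), Y(Ω₂)=(-0.004906, 0.002194)
Σ over m = (0.335217, -0.000000); ×(4π/13) → (0.324035, -0.000000). Real part: 0.324035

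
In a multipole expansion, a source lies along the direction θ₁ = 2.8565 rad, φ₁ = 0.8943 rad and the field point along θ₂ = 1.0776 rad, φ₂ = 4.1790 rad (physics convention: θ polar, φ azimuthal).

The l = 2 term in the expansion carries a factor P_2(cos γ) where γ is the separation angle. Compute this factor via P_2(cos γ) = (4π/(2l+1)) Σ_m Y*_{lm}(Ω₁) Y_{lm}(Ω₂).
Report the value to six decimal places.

Expand P_2 via completeness: Σ_{m} conj(Y_{2,m}) at Ω₁ times Y_{2,m} at Ω₂ —
  [-2]  conj(Y_{2,-2})(Ω₁) = (-0.006602, 0.029832) ; Y_{2,-2}(Ω₂) = (-0.144735, -0.262424) ; Δ = (0.008784, -0.002585)
  [-1]  conj(Y_{2,-1})(Ω₁) = (-0.130538, -0.162587) ; Y_{2,-1}(Ω₂) = (-0.163808, 0.277416) ; Δ = (0.066487, -0.009580)
  [+0]  conj(Y_{2,0})(Ω₁) = (0.555941, -0.000000) ; Y_{2,0}(Ω₂) = (-0.103308, 0.000000) ; Δ = (-0.057433, 0.000000)
  [+1]  conj(Y_{2,1})(Ω₁) = (0.130538, -0.162587) ; Y_{2,1}(Ω₂) = (0.163808, 0.277416) ; Δ = (0.066487, 0.009580)
  [+2]  conj(Y_{2,2})(Ω₁) = (-0.006602, -0.029832) ; Y_{2,2}(Ω₂) = (-0.144735, 0.262424) ; Δ = (0.008784, 0.002585)
Accumulated sum (0.093111, 0.000000); after 4π/(2l+1) scaling, (0.234013, 0.000000) ⇒ P_2 = 0.234013

0.234013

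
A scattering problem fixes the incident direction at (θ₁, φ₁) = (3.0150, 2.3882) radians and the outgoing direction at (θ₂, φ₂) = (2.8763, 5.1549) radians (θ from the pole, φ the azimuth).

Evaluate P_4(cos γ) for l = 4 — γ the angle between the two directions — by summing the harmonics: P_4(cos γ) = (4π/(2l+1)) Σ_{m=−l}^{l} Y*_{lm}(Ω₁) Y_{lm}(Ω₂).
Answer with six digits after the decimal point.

0.379658

Addition theorem: P_4(cos γ) = (4π/9) Σ_m Y*_{lm}(Ω₁) Y_{lm}(Ω₂), m = −4…4:
  term(m=-4) = 0.00000 + 0.00000j   from Y*(Ω₁)=-0.00011 - 0.00001j, Y(Ω₂)=-0.00041 - 0.00205j
  term(m=-3) = -0.00002 - 0.00005j   from Y*(Ω₁)=-0.00159 - 0.00193j, Y(Ω₂)=0.02113 + 0.00524j
  term(m=-2) = 0.00292 + 0.00272j   from Y*(Ω₁)=0.00201 - 0.03134j, Y(Ω₂)=-0.08037 + 0.09822j
  term(m=-1) = -0.09030 - 0.03553j   from Y*(Ω₁)=0.16804 - 0.15762j, Y(Ω₂)=-0.18036 - 0.38063j
  term(m=+0) = 0.44673 + 0.00000j   from Y*(Ω₁)=0.77978 + 0.00000j, Y(Ω₂)=0.57289 + 0.00000j
  term(m=+1) = -0.09030 + 0.03553j   from Y*(Ω₁)=-0.16804 - 0.15762j, Y(Ω₂)=0.18036 - 0.38063j
  term(m=+2) = 0.00292 - 0.00272j   from Y*(Ω₁)=0.00201 + 0.03134j, Y(Ω₂)=-0.08037 - 0.09822j
  term(m=+3) = -0.00002 + 0.00005j   from Y*(Ω₁)=0.00159 - 0.00193j, Y(Ω₂)=-0.02113 + 0.00524j
  term(m=+4) = 0.00000 - 0.00000j   from Y*(Ω₁)=-0.00011 + 0.00001j, Y(Ω₂)=-0.00041 + 0.00205j
Accumulated sum 0.27191 - 0.00000j; after 4π/(2l+1) scaling, 0.37966 - 0.00000j ⇒ P_4 = 0.379658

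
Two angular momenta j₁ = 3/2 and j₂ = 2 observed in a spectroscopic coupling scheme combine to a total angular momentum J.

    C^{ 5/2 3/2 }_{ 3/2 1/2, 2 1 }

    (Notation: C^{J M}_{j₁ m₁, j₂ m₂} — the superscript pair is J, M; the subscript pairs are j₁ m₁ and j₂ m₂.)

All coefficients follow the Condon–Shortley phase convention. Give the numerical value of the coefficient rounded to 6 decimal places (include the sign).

-0.169031

j₁+j₂−J=1  J+j₁−j₂=2  J−j₁+j₂=3  j₁+j₂+J+1=7
(j₁±m₁, j₂±m₂, J±M) = (2,1,3,1,4,1)
P² = 144/35
sum k=0..1:
  [0] +1/6 = 1/6
  [1] −1/4 = -1/4
S = -1/12
C² = P²·S² = 1/35 ; C = -0.169031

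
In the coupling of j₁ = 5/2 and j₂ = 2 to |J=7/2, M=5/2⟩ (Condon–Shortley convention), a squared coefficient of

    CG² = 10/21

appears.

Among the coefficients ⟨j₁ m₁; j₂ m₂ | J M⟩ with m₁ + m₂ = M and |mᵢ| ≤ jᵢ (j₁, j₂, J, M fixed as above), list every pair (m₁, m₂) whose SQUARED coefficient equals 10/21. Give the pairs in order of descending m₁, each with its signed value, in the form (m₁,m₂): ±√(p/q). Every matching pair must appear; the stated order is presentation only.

Admissible pairs with m₁+m₂ = M = 5/2: (1/2,2), (3/2,1), (5/2,0)
  (m₁,m₂)=(5/2,0): CG² = 10/21, CG = +√(10/21)   ← matches the target
  (m₁,m₂)=(3/2,1): CG² = 1/63, CG = +√(1/63)
  (m₁,m₂)=(1/2,2): CG² = 32/63, CG = −√(32/63)
Pairs with CG² = 10/21: (5/2,0): +√(10/21)

(5/2,0): +√(10/21)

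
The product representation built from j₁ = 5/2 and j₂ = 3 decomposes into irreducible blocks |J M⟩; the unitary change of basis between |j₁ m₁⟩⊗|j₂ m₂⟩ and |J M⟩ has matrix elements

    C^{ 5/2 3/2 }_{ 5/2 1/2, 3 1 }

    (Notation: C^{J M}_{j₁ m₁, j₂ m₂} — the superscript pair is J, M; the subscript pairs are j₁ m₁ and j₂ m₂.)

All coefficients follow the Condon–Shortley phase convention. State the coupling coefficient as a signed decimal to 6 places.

+√(1/35) ≈ +0.169031

j₁+j₂−J=3  J+j₁−j₂=2  J−j₁+j₂=3  j₁+j₂+J+1=9
(j₁±m₁, j₂±m₂, J±M) = (3,2,4,2,4,1)
P² = 576/35
sum k=1..2:
  [1] −1/12 = -1/12
  [2] +1/8 = 1/8
S = 1/24
C² = P²·S² = 1/35 ; C = +0.169031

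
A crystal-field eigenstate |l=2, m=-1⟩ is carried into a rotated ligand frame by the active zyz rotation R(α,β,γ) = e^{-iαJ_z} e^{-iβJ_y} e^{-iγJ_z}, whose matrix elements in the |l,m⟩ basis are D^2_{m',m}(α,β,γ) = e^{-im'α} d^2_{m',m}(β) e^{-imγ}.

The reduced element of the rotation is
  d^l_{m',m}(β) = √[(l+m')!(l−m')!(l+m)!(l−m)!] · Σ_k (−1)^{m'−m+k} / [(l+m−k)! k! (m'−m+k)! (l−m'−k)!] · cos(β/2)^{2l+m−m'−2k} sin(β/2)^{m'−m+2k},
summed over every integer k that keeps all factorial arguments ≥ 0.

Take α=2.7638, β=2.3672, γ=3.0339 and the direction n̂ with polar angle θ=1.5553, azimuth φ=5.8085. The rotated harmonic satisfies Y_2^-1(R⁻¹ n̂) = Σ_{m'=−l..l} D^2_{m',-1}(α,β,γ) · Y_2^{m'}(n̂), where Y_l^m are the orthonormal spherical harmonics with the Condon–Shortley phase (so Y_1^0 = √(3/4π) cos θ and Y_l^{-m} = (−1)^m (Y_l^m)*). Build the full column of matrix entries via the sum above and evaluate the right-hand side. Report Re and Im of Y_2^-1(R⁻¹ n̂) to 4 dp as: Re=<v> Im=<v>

Need the full column D^2_{m',-1} for m'=−2..2 at α=2.7638, β=2.3672, γ=3.0339.
cos(β/2)=0.377594, sin(β/2)=0.925971
d^2_{-2,-1}: single k=1 term ⇒ +0.099702;  D = -0.064801+0.075771i
d^2_{-1,-1}: k∈[0..1] ⇒ +0.020328 -0.366747 = -0.346418;  D = -0.306389+0.161652i
d^2_{0,-1}: k∈[0..1] ⇒ -0.122109 +0.734333 = +0.612224;  D = -0.608677+0.065805i
d^2_{1,-1}: k∈[0..1] ⇒ +0.366747 -0.735174 = -0.368428;  D = -0.355070-0.098307i
d^2_{2,-1}: single k=0 term ⇒ -0.599580;  D = +0.478080+0.361851i
Y_2^{m'}(θ=1.5553,φ=5.8085) and Σ D·Y over m':
  (-0.0648+0.0758i)·(+0.2248+0.3140i)  (-0.3064+0.1617i)·(+0.0106+0.0055i)  (-0.6087+0.0658i)·(-0.3152+0.0000i)  (-0.3551-0.0983i)·(-0.0106+0.0055i)  (+0.4781+0.3619i)·(+0.2248-0.3140i)
Y_2^-1(R⁻¹ n̂) = +0.374749-0.093655i

Re=0.3747 Im=-0.0937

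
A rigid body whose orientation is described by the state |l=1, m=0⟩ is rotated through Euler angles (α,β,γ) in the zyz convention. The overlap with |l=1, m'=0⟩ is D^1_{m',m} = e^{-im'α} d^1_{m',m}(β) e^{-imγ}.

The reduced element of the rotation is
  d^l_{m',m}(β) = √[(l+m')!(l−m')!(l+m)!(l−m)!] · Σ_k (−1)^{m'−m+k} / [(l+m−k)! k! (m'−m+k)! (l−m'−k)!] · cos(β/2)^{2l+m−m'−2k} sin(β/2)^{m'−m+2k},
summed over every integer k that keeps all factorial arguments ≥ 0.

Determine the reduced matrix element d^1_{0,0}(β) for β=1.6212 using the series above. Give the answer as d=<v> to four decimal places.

d^1_{0,0}(β=1.6212) via the finite sum:
c=cos(1.621200/2)=0.689064, s=sin(1.621200/2)=0.724701; N=√[1·1·1·1]=1.000000
k: max(0,(0)−(0))=0 … min(1+(0),1−(0))=1
  k=0: (−1)^0·1.0000/(1)·0.6891^2·0.7247^0 = +0.474809
  k=1: (−1)^1·1.0000/(1)·0.6891^0·0.7247^2 = -0.525191
d^1_{0,0}(1.6212) = +0.474809 -0.525191 = -0.050382

d=-0.0504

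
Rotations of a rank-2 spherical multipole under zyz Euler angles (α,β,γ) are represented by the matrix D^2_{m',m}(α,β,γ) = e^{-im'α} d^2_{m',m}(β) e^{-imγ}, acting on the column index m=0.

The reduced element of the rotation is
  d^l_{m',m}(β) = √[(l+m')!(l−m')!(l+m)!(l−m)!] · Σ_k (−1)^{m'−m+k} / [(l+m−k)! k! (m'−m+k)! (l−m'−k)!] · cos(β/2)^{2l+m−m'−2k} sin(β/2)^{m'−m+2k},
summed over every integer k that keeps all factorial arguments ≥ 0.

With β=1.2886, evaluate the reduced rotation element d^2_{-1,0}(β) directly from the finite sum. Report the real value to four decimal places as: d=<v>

d=0.3276

d^2_{-1,0}(β=1.2886) via the finite sum:
Half-angle: c=0.799520, s=0.600639. N=√(1·6·2·2)=4.898979
The bounds max(0,m−m')=1 and min(l+m,l−m')=2 give 2 terms
  k=1: (−1)^0·4.8990/(2)·0.7995^3·0.6006^1 = +0.751931
  k=2: (−1)^1·4.8990/(2)·0.7995^1·0.6006^3 = -0.424371
d^2_{-1,0}(1.2886) = +0.751931 -0.424371 = +0.327560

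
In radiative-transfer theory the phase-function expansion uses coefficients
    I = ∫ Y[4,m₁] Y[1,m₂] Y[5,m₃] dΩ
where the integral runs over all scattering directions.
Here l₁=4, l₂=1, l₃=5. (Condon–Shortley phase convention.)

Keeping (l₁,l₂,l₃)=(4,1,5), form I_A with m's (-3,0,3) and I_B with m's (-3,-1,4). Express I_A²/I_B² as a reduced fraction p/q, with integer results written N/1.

4/9

l's match ⇒ only the (l;m) 3-j factors differ between A and B.
A: triangle coeff Δ(4,1,5) = 1/495; Σ_t [0,0]: t=0:+1/5040 = 1/5040; (3j)²=16/495 [(4 1 5; -3 0 3)], sign=+1
B: triangle coeff Δ(4,1,5) = 1/495; Σ_t [0,0]: t=0:+1/10080 = 1/10080; (3j)²=4/55 [(4 1 5; -3 -1 4)], sign=-1
I_A²/I_B² = (16/495)/(4/55) = 4/9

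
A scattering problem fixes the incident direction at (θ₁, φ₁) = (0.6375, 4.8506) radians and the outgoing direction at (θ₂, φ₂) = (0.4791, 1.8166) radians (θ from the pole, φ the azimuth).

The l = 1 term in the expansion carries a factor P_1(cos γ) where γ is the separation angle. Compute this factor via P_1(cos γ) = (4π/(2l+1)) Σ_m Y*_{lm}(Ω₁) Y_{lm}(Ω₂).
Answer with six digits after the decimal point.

0.440327

Addition theorem: P_1(cos γ) = (4π/3) Σ_m Y*_{lm}(Ω₁) Y_{lm}(Ω₂), m = −1…1:
  [-1]  conj(Y_{1,-1})(Ω₁) = (0.028330, -0.203673) ; Y_{1,-1}(Ω₂) = (-0.038755, -0.154479) ; Δ = (-0.032561, 0.003517)
  [+0]  conj(Y_{1,0})(Ω₁) = (0.392634, -0.000000) ; Y_{1,0}(Ω₂) = (0.433591, 0.000000) ; Δ = (0.170243, 0.000000)
  [+1]  conj(Y_{1,1})(Ω₁) = (-0.028330, -0.203673) ; Y_{1,1}(Ω₂) = (0.038755, -0.154479) ; Δ = (-0.032561, -0.003517)
Σ over m = (0.105120, 0.000000); ×(4π/3) → (0.440327, 0.000000). Real part: 0.440327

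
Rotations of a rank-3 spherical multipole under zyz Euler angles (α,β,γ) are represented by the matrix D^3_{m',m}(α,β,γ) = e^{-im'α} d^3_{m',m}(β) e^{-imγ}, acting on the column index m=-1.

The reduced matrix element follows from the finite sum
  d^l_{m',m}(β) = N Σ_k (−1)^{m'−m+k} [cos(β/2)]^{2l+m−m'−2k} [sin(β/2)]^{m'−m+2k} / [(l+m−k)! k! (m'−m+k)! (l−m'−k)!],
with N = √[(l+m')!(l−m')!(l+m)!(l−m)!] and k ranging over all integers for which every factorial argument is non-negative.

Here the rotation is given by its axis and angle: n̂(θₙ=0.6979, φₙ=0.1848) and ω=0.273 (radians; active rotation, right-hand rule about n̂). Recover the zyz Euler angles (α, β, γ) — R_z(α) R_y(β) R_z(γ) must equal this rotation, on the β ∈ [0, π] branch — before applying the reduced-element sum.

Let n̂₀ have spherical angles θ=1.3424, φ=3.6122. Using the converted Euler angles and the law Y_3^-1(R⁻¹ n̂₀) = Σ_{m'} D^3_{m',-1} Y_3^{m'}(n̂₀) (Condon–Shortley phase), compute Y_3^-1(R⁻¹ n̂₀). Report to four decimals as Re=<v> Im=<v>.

Axis–angle → zyz. n̂ = (sinθₙcosφₙ, sinθₙsinφₙ, cosθₙ) = (+0.631668, +0.118080, +0.766193), ω = 0.2730.
R = I cosω + sinω [n̂]ₓ + (1−cosω) n̂n̂ᵀ gives
  R = [+0.977743, -0.203820, +0.049760; +0.209344, +0.963483, -0.166961; -0.013913, +0.173662, +0.984707]
β = atan2(√(R₁₃²+R₂₃²), R₃₃) = 0.175112; α = atan2(R₂₃, R₁₃) mod 2π = 5.002043; γ = atan2(R₃₂, −R₃₁) mod 2π = 1.490850
Need the full column D^3_{m',-1} for m'=−3..3 at α=5.0020, β=0.1751, γ=1.4909.
cos(β/2)=0.996169, sin(β/2)=0.087444
d^3_{-3,-1}: single k=2 term ⇒ +0.029164;  D = -0.020547-0.020696i
d^3_{-2,-1}: k∈[1..2] ⇒ +0.271267 -0.004180 = +0.267086;  D = +0.127898-0.234472i
d^3_{-1,-1}: k∈[0..2] ⇒ +0.977236 -0.060240 +0.000348 = +0.917344;  D = +0.897246+0.190967i
d^3_{0,-1}: k∈[0..2] ⇒ -0.297158 +0.006869 -0.000018 = -0.290306;  D = -0.023184-0.289379i
d^3_{1,-1}: k∈[0..2] ⇒ +0.045180 -0.000464 +0.000000 = +0.044716;  D = -0.041697+0.016153i
d^3_{2,-1}: k∈[0..1] ⇒ -0.004180 +0.000016 = -0.004164;  D = +0.002551+0.003292i
d^3_{3,-1}: single k=0 term ⇒ +0.000225;  D = +0.000131-0.000183i
Y_3^{m'}(θ=1.3424,φ=3.6122) and Σ D·Y over m':
  (-0.0205-0.0207i)·(-0.0610+0.3807i)  (+0.1279-0.2345i)·(+0.1293-0.1774i)  (+0.8972+0.1910i)·(+0.2087-0.1061i)  (-0.0232-0.2894i)·(-0.2318+0.0000i)  (-0.0417+0.0162i)·(-0.2087-0.1061i)  (+0.0026+0.0033i)·(+0.1293+0.1774i)  (+0.0001-0.0002i)·(+0.0610+0.3807i)
Y_3^-1(R⁻¹ n̂) = +0.207156-0.045900i

Re=0.2072 Im=-0.0459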